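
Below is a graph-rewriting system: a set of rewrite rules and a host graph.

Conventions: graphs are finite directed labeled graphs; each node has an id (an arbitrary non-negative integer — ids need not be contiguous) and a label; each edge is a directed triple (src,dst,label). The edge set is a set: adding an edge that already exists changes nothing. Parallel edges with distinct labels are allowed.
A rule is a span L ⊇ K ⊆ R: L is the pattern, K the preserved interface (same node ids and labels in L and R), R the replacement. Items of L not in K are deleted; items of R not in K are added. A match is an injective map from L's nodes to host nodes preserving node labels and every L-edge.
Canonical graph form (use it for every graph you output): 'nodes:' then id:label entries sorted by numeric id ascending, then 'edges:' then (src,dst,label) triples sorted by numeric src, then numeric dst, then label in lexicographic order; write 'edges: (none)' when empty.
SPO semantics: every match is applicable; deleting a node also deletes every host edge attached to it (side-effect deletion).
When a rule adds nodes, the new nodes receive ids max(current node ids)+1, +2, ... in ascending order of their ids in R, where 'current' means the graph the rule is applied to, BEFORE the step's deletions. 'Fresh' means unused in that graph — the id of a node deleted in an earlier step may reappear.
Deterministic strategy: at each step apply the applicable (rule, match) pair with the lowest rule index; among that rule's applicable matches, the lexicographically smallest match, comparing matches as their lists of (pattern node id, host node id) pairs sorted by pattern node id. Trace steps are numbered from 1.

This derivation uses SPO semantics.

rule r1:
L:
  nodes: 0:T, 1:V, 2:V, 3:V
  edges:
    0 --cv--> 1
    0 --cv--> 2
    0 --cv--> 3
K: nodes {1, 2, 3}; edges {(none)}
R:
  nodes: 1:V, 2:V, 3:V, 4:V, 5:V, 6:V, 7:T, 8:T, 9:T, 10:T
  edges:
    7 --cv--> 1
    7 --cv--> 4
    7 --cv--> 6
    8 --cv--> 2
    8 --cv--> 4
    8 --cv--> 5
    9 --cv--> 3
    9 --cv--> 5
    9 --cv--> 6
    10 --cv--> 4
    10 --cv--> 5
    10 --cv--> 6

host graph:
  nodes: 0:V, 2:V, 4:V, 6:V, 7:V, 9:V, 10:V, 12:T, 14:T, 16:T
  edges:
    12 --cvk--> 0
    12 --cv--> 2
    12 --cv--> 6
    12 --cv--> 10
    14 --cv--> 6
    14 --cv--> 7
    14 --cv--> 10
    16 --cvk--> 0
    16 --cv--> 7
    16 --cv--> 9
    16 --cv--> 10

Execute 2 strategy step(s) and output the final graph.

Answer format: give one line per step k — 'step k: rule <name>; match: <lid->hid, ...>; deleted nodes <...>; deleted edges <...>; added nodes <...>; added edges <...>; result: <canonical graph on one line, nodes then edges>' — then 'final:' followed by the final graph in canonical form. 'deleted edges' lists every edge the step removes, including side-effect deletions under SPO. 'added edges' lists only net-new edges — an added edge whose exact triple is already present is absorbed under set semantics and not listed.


step 1: rule r1; match: 0->12, 1->2, 2->6, 3->10; deleted nodes 12; deleted edges (12,0,cvk); (12,2,cv); (12,6,cv); (12,10,cv); added nodes 17, 18, 19, 20, 21, 22, 23; added edges (20,2,cv); (20,17,cv); (20,19,cv); (21,6,cv); (21,17,cv); (21,18,cv); (22,10,cv); (22,18,cv); (22,19,cv); (23,17,cv); (23,18,cv); (23,19,cv); result: nodes: 0:V, 2:V, 4:V, 6:V, 7:V, 9:V, 10:V, 14:T, 16:T, 17:V, 18:V, 19:V, 20:T, 21:T, 22:T, 23:T edges: (14,6,cv); (14,7,cv); (14,10,cv); (16,0,cvk); (16,7,cv); (16,9,cv); (16,10,cv); (20,2,cv); (20,17,cv); (20,19,cv); (21,6,cv); (21,17,cv); (21,18,cv); (22,10,cv); (22,18,cv); (22,19,cv); (23,17,cv); (23,18,cv); (23,19,cv)
step 2: rule r1; match: 0->14, 1->6, 2->7, 3->10; deleted nodes 14; deleted edges (14,6,cv); (14,7,cv); (14,10,cv); added nodes 24, 25, 26, 27, 28, 29, 30; added edges (27,6,cv); (27,24,cv); (27,26,cv); (28,7,cv); (28,24,cv); (28,25,cv); (29,10,cv); (29,25,cv); (29,26,cv); (30,24,cv); (30,25,cv); (30,26,cv); result: nodes: 0:V, 2:V, 4:V, 6:V, 7:V, 9:V, 10:V, 16:T, 17:V, 18:V, 19:V, 20:T, 21:T, 22:T, 23:T, 24:V, 25:V, 26:V, 27:T, 28:T, 29:T, 30:T edges: (16,0,cvk); (16,7,cv); (16,9,cv); (16,10,cv); (20,2,cv); (20,17,cv); (20,19,cv); (21,6,cv); (21,17,cv); (21,18,cv); (22,10,cv); (22,18,cv); (22,19,cv); (23,17,cv); (23,18,cv); (23,19,cv); (27,6,cv); (27,24,cv); (27,26,cv); (28,7,cv); (28,24,cv); (28,25,cv); (29,10,cv); (29,25,cv); (29,26,cv); (30,24,cv); (30,25,cv); (30,26,cv)
final:
nodes: 0:V, 2:V, 4:V, 6:V, 7:V, 9:V, 10:V, 16:T, 17:V, 18:V, 19:V, 20:T, 21:T, 22:T, 23:T, 24:V, 25:V, 26:V, 27:T, 28:T, 29:T, 30:T
edges: (16,0,cvk); (16,7,cv); (16,9,cv); (16,10,cv); (20,2,cv); (20,17,cv); (20,19,cv); (21,6,cv); (21,17,cv); (21,18,cv); (22,10,cv); (22,18,cv); (22,19,cv); (23,17,cv); (23,18,cv); (23,19,cv); (27,6,cv); (27,24,cv); (27,26,cv); (28,7,cv); (28,24,cv); (28,25,cv); (29,10,cv); (29,25,cv); (29,26,cv); (30,24,cv); (30,25,cv); (30,26,cv)


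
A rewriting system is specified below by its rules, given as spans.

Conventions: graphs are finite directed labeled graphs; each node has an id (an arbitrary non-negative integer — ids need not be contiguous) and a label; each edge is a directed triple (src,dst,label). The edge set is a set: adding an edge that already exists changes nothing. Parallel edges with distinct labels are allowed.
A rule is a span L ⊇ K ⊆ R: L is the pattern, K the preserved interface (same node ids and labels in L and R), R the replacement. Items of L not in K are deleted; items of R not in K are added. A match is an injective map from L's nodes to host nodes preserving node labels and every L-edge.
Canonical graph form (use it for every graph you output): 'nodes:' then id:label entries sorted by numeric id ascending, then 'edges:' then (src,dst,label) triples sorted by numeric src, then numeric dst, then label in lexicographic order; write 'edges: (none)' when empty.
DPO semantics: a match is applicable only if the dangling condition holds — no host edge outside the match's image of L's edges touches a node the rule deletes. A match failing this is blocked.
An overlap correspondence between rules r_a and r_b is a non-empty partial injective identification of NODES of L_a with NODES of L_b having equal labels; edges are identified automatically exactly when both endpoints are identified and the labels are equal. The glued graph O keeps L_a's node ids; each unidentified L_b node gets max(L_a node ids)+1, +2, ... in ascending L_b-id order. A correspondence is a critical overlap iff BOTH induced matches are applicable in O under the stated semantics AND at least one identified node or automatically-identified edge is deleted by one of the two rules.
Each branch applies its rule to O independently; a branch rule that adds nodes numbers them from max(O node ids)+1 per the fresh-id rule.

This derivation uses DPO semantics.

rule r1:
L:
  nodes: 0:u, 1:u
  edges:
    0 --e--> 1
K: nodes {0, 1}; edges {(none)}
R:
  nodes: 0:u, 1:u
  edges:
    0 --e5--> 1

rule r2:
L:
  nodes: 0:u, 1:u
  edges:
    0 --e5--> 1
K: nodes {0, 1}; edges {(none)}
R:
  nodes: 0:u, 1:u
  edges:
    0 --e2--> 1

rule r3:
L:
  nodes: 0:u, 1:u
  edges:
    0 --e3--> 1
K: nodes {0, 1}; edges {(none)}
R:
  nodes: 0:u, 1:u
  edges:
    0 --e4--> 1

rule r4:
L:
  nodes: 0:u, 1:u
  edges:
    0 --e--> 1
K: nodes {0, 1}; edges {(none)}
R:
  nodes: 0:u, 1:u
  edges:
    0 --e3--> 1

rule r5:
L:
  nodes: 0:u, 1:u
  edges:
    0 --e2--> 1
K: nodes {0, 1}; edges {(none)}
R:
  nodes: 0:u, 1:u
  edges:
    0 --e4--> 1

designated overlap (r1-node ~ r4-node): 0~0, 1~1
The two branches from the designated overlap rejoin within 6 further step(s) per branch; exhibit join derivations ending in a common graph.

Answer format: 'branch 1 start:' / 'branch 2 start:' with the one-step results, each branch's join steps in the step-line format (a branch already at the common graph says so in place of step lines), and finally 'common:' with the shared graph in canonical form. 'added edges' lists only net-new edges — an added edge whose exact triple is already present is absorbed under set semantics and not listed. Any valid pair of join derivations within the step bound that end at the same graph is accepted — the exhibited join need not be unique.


branch 1 start:
nodes: 0:u, 1:u
edges: (0,1,e5)
branch 2 start:
nodes: 0:u, 1:u
edges: (0,1,e3)
branch 1 step 1: rule r2; match: 0->0, 1->1; deleted nodes (none); deleted edges (0,1,e5); added nodes (none); added edges (0,1,e2); result: nodes: 0:u, 1:u edges: (0,1,e2)
branch 1 step 2: rule r5; match: 0->0, 1->1; deleted nodes (none); deleted edges (0,1,e2); added nodes (none); added edges (0,1,e4); result: nodes: 0:u, 1:u edges: (0,1,e4)
branch 2 step 1: rule r3; match: 0->0, 1->1; deleted nodes (none); deleted edges (0,1,e3); added nodes (none); added edges (0,1,e4); result: nodes: 0:u, 1:u edges: (0,1,e4)
common:
nodes: 0:u, 1:u
edges: (0,1,e4)


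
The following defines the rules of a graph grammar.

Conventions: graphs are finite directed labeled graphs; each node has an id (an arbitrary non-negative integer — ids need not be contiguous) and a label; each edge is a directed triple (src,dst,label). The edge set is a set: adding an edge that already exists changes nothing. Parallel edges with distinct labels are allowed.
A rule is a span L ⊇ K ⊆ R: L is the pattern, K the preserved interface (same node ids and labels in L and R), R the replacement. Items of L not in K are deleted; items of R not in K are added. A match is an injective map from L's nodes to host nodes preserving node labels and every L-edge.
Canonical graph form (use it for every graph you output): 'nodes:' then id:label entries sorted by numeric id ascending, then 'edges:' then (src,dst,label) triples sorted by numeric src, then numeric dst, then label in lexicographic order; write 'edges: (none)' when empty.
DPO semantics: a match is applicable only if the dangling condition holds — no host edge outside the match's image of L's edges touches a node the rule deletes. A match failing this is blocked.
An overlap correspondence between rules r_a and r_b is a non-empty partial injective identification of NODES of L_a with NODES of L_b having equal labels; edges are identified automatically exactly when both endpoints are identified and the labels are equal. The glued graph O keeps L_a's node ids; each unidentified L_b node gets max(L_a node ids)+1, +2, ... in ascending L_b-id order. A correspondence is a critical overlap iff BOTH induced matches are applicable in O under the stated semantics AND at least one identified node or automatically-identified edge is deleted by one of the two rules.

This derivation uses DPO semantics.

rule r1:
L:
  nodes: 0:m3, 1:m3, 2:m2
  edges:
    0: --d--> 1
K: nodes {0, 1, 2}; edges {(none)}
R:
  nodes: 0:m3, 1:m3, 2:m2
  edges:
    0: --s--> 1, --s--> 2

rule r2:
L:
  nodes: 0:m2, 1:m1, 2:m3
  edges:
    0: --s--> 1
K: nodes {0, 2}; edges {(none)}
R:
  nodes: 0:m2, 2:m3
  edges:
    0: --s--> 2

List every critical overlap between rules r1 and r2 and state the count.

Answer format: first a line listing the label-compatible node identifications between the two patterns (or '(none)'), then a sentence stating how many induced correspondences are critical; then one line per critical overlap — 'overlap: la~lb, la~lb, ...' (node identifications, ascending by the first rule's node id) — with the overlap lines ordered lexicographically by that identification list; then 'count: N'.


label-compatible node identifications between L(r1) and L(r2): 0~2, 1~2, 2~0
0 of the induced correspondences are critical overlaps of r1 and r2.
count: 0


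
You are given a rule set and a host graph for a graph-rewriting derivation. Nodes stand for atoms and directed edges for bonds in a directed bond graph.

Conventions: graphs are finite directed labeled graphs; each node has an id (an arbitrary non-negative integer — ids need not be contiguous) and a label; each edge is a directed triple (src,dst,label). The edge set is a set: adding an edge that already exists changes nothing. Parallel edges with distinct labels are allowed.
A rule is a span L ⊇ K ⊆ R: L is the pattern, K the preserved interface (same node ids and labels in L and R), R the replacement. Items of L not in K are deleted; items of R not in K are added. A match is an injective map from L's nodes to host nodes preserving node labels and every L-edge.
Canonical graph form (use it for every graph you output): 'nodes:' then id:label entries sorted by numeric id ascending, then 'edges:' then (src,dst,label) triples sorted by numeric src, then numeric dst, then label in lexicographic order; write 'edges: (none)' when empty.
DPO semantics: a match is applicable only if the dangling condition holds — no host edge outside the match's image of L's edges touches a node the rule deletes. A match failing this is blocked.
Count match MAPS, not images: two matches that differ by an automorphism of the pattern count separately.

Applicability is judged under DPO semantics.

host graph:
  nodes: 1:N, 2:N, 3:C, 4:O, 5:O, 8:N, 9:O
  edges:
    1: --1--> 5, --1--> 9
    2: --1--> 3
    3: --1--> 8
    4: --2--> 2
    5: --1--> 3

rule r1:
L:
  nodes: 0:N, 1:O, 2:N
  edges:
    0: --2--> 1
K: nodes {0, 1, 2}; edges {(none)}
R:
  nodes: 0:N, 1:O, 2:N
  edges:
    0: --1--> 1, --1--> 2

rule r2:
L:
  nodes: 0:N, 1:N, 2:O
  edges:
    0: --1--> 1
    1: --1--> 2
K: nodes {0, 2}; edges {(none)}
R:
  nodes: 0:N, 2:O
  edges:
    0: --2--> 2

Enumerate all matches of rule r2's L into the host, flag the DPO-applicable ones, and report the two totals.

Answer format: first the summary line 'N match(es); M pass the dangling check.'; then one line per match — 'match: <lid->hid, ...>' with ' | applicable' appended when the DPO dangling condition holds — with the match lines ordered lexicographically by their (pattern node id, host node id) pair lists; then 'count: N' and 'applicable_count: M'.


0 match(es); 0 pass the dangling check.
count: 0
applicable_count: 0


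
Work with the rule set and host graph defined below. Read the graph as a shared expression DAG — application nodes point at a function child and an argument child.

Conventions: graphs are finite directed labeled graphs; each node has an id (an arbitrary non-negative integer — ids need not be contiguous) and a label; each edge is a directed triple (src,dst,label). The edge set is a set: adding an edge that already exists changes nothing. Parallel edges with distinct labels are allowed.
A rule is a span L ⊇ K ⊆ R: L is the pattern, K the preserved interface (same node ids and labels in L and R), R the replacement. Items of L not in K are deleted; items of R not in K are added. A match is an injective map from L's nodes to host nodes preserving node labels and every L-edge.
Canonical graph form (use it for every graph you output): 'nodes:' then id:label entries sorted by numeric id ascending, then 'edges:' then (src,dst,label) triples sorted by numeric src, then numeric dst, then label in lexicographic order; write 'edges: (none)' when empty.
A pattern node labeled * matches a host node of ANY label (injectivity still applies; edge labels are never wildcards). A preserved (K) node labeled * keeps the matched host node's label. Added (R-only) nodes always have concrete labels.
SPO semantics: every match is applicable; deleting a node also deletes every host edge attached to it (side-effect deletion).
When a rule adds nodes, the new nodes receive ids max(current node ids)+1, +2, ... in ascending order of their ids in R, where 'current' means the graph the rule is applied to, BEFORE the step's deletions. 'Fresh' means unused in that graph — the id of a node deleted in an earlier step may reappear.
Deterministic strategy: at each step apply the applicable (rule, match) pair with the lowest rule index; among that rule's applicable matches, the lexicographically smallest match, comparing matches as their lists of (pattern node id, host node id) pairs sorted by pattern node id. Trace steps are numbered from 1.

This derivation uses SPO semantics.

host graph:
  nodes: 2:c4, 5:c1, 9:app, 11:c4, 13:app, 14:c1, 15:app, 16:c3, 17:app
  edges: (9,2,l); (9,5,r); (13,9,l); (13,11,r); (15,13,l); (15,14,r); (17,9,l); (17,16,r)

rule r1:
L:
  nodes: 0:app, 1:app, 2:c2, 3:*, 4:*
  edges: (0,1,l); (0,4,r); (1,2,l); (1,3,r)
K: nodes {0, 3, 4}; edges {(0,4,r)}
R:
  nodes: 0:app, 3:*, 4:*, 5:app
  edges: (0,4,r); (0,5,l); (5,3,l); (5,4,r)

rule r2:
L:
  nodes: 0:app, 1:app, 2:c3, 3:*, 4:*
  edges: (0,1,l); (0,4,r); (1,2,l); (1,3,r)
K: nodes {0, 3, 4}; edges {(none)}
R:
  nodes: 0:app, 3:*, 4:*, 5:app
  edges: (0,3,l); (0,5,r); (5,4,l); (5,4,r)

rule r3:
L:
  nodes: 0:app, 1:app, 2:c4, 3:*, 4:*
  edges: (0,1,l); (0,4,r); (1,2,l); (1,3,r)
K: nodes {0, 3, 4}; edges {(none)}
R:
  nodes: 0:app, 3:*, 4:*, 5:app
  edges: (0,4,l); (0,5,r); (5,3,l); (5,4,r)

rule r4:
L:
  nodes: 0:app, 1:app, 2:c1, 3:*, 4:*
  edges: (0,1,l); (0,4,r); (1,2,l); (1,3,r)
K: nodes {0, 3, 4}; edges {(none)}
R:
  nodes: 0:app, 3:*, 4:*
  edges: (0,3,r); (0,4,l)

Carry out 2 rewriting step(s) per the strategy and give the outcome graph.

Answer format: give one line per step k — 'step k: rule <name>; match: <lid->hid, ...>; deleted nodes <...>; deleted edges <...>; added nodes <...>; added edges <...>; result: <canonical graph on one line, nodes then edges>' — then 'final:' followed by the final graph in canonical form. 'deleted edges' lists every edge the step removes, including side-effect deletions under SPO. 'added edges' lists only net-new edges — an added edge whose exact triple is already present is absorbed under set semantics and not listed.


step 1: rule r3; match: 0->13, 1->9, 2->2, 3->5, 4->11; deleted nodes 2, 9; deleted edges (9,2,l); (9,5,r); (13,9,l); (13,11,r); (17,9,l); added nodes 18; added edges (13,11,l); (13,18,r); (18,5,l); (18,11,r); result: nodes: 5:c1, 11:c4, 13:app, 14:c1, 15:app, 16:c3, 17:app, 18:app edges: (13,11,l); (13,18,r); (15,13,l); (15,14,r); (17,16,r); (18,5,l); (18,11,r)
step 2: rule r3; match: 0->15, 1->13, 2->11, 3->18, 4->14; deleted nodes 11, 13; deleted edges (13,11,l); (13,18,r); (15,13,l); (15,14,r); (18,11,r); added nodes 19; added edges (15,14,l); (15,19,r); (19,14,r); (19,18,l); result: nodes: 5:c1, 14:c1, 15:app, 16:c3, 17:app, 18:app, 19:app edges: (15,14,l); (15,19,r); (17,16,r); (18,5,l); (19,14,r); (19,18,l)
final:
nodes: 5:c1, 14:c1, 15:app, 16:c3, 17:app, 18:app, 19:app
edges: (15,14,l); (15,19,r); (17,16,r); (18,5,l); (19,14,r); (19,18,l)


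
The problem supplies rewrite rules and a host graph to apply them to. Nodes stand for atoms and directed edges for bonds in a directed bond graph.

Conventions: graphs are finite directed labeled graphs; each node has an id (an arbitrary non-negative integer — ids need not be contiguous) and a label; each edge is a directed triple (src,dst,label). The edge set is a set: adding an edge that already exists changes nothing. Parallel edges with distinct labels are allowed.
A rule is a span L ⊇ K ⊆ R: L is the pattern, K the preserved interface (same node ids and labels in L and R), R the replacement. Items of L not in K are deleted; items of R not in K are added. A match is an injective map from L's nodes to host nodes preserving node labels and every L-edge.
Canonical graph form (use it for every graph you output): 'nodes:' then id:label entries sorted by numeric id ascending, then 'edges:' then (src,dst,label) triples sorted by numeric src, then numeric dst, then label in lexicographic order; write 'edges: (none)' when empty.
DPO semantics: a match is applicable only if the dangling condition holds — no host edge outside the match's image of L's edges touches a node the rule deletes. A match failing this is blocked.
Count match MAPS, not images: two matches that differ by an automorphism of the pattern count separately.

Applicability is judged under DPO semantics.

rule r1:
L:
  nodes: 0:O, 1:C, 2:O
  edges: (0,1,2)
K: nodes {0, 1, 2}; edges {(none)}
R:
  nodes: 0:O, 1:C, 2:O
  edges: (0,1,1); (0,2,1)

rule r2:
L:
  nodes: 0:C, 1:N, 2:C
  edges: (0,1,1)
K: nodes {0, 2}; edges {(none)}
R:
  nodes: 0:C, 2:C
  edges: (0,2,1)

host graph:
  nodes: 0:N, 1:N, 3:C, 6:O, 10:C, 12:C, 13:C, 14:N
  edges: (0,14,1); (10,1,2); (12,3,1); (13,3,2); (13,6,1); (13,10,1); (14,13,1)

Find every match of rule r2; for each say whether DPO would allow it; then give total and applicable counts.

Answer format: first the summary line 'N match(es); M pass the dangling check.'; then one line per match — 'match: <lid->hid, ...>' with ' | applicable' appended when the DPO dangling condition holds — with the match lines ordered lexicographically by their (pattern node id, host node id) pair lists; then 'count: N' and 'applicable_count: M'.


0 match(es); 0 pass the dangling check.
count: 0
applicable_count: 0


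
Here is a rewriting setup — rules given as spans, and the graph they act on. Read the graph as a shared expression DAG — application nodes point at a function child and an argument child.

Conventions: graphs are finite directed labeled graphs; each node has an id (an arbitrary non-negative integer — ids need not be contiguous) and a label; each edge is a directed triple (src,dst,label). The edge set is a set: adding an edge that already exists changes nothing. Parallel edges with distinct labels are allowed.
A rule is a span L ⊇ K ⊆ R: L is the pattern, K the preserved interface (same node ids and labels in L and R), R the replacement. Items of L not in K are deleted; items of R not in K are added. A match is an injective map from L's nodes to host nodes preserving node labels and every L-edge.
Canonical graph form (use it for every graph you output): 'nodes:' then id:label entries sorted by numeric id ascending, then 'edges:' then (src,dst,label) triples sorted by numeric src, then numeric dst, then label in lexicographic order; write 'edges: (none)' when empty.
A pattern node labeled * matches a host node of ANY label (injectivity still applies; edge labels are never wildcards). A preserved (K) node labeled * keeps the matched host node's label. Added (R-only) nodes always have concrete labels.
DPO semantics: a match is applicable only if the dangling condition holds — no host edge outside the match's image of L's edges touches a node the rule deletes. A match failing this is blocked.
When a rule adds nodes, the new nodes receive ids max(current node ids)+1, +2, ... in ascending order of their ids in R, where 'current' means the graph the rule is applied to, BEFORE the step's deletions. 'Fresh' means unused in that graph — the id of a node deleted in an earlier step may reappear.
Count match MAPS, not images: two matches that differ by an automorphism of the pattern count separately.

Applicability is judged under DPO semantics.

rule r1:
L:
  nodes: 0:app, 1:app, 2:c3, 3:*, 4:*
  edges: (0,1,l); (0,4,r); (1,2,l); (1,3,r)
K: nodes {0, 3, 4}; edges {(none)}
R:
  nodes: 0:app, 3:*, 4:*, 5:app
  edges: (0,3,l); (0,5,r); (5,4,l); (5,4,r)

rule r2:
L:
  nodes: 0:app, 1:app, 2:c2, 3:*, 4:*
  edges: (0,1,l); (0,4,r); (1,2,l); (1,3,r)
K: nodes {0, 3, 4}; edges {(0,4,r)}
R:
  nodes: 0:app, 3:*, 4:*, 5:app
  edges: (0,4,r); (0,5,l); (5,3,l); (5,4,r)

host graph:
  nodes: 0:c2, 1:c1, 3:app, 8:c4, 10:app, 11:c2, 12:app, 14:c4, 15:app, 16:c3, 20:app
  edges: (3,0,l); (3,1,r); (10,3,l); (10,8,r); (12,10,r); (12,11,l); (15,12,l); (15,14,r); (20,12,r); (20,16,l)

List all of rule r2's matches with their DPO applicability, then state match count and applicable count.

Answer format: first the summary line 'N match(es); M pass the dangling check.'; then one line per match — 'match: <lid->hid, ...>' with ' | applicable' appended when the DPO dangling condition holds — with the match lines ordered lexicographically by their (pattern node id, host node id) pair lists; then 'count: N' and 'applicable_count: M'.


2 match(es); 1 pass the dangling check.
match: 0->10, 1->3, 2->0, 3->1, 4->8 | applicable
match: 0->15, 1->12, 2->11, 3->10, 4->14
count: 2
applicable_count: 1


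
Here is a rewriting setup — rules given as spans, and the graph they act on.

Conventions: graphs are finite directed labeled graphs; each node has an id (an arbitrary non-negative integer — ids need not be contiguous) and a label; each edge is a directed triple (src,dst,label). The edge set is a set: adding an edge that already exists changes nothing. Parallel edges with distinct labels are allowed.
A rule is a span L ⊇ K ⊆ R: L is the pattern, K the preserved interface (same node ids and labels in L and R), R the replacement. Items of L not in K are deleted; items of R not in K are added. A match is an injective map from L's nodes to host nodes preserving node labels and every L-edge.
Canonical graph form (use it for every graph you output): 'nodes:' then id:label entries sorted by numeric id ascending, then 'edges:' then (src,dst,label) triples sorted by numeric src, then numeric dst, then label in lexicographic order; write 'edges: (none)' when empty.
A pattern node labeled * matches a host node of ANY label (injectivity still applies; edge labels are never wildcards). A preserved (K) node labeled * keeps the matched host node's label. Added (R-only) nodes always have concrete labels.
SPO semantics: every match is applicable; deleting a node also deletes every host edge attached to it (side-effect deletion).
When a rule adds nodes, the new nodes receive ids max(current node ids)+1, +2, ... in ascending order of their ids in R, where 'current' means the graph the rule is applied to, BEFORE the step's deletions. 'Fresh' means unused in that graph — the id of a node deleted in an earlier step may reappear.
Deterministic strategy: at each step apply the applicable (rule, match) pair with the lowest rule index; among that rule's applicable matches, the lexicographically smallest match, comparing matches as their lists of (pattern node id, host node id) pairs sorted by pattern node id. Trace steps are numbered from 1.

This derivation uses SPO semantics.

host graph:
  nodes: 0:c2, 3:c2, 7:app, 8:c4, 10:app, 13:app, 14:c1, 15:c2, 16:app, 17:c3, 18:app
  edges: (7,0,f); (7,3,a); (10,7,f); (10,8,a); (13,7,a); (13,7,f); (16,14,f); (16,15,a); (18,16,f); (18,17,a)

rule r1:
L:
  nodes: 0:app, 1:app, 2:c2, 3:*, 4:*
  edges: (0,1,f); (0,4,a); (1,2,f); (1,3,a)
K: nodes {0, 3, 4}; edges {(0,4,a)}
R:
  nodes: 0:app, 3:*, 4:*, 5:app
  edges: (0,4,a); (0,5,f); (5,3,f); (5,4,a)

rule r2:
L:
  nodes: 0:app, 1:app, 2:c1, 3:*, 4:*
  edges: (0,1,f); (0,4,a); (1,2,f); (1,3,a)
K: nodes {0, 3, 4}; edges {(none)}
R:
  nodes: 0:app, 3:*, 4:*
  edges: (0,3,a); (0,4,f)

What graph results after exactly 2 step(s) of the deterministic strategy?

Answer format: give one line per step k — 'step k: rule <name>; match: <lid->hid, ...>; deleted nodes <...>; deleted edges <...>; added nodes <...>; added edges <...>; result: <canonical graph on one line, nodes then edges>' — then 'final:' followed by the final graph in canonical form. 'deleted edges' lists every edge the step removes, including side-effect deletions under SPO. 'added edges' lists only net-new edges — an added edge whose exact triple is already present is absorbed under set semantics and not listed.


step 1: rule r1; match: 0->10, 1->7, 2->0, 3->3, 4->8; deleted nodes 0, 7; deleted edges (7,0,f); (7,3,a); (10,7,f); (13,7,a); (13,7,f); added nodes 19; added edges (10,19,f); (19,3,f); (19,8,a); result: nodes: 3:c2, 8:c4, 10:app, 13:app, 14:c1, 15:c2, 16:app, 17:c3, 18:app, 19:app edges: (10,8,a); (10,19,f); (16,14,f); (16,15,a); (18,16,f); (18,17,a); (19,3,f); (19,8,a)
step 2: rule r2; match: 0->18, 1->16, 2->14, 3->15, 4->17; deleted nodes 14, 16; deleted edges (16,14,f); (16,15,a); (18,16,f); (18,17,a); added nodes (none); added edges (18,15,a); (18,17,f); result: nodes: 3:c2, 8:c4, 10:app, 13:app, 15:c2, 17:c3, 18:app, 19:app edges: (10,8,a); (10,19,f); (18,15,a); (18,17,f); (19,3,f); (19,8,a)
final:
nodes: 3:c2, 8:c4, 10:app, 13:app, 15:c2, 17:c3, 18:app, 19:app
edges: (10,8,a); (10,19,f); (18,15,a); (18,17,f); (19,3,f); (19,8,a)


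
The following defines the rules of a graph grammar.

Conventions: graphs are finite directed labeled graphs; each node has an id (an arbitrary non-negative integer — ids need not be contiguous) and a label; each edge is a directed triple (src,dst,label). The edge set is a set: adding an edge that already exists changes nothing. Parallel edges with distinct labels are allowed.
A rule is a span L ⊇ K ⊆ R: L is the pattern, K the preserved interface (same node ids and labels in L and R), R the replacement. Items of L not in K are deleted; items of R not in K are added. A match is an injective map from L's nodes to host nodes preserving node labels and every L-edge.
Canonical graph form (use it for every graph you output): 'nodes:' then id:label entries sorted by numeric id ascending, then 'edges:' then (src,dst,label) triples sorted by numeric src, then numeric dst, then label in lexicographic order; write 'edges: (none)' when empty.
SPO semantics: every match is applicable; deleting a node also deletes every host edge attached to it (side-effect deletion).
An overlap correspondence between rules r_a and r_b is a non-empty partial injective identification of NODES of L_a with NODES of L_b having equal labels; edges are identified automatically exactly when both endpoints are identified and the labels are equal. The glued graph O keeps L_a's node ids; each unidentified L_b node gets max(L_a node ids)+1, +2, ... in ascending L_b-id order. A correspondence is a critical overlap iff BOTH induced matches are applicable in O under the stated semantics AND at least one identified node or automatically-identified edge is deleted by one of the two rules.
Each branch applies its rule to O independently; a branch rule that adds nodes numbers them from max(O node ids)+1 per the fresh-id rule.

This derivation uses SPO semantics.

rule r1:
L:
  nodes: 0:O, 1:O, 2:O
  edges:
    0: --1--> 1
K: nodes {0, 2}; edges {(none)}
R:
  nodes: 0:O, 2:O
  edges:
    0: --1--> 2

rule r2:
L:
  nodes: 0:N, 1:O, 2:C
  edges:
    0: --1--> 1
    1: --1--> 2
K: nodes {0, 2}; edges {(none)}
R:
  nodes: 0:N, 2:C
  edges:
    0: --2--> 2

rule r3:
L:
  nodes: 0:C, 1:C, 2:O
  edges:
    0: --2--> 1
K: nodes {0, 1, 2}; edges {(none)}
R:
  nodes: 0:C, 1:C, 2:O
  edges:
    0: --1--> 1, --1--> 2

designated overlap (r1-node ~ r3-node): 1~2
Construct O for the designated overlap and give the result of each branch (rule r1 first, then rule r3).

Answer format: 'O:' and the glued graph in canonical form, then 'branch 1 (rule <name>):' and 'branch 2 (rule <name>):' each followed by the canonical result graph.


O:
nodes: 0:O, 1:O, 2:O, 3:C, 4:C
edges: (0,1,1); (3,4,2)
branch 1 (rule r1):
nodes: 0:O, 2:O, 3:C, 4:C
edges: (0,2,1); (3,4,2)
branch 2 (rule r3):
nodes: 0:O, 1:O, 2:O, 3:C, 4:C
edges: (0,1,1); (3,1,1); (3,4,1)


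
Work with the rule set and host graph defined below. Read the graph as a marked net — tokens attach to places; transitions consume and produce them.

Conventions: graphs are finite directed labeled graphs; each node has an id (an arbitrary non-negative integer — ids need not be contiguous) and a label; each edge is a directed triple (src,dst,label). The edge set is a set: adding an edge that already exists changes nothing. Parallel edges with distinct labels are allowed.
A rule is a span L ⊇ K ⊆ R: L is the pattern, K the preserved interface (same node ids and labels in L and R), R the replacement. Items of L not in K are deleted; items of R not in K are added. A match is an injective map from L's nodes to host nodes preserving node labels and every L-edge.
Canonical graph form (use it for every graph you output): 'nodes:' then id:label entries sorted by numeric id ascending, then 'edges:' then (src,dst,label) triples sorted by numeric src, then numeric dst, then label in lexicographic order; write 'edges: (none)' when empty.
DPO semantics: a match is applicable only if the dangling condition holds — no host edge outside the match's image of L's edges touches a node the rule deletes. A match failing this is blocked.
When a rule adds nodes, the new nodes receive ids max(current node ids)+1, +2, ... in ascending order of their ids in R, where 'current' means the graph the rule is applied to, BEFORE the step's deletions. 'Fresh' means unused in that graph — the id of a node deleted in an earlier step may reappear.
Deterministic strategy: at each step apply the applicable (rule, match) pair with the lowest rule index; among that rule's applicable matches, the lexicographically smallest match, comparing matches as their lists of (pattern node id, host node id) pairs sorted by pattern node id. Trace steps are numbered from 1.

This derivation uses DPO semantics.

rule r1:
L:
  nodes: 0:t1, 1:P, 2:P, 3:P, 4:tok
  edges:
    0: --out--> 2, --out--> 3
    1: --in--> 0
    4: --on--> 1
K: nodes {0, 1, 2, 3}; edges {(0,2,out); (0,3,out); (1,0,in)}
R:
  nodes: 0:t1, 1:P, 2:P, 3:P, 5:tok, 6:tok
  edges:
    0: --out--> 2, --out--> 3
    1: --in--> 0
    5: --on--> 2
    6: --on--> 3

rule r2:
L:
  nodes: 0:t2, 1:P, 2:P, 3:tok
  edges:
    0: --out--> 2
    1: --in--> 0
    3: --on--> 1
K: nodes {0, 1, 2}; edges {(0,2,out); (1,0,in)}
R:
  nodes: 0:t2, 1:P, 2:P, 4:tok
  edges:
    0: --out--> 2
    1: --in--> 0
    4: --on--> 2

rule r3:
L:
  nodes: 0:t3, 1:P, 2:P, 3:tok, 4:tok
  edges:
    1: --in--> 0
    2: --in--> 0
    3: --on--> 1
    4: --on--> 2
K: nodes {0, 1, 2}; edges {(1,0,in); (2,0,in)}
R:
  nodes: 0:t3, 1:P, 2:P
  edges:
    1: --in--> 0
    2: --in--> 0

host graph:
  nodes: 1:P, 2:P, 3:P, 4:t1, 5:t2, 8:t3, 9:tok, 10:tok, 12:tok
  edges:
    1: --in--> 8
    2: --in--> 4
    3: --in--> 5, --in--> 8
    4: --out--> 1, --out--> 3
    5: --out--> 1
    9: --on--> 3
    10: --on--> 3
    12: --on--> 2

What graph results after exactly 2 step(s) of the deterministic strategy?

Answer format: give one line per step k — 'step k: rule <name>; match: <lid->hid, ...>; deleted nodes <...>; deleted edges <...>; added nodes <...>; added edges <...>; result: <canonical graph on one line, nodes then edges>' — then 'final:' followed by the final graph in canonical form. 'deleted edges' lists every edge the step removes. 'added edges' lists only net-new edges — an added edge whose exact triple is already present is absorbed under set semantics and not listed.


step 1: rule r1; match: 0->4, 1->2, 2->1, 3->3, 4->12; deleted nodes 12; deleted edges (12,2,on); added nodes 13, 14; added edges (13,1,on); (14,3,on); result: nodes: 1:P, 2:P, 3:P, 4:t1, 5:t2, 8:t3, 9:tok, 10:tok, 13:tok, 14:tok edges: (1,8,in); (2,4,in); (3,5,in); (3,8,in); (4,1,out); (4,3,out); (5,1,out); (9,3,on); (10,3,on); (13,1,on); (14,3,on)
step 2: rule r2; match: 0->5, 1->3, 2->1, 3->9; deleted nodes 9; deleted edges (9,3,on); added nodes 15; added edges (15,1,on); result: nodes: 1:P, 2:P, 3:P, 4:t1, 5:t2, 8:t3, 10:tok, 13:tok, 14:tok, 15:tok edges: (1,8,in); (2,4,in); (3,5,in); (3,8,in); (4,1,out); (4,3,out); (5,1,out); (10,3,on); (13,1,on); (14,3,on); (15,1,on)
final:
nodes: 1:P, 2:P, 3:P, 4:t1, 5:t2, 8:t3, 10:tok, 13:tok, 14:tok, 15:tok
edges: (1,8,in); (2,4,in); (3,5,in); (3,8,in); (4,1,out); (4,3,out); (5,1,out); (10,3,on); (13,1,on); (14,3,on); (15,1,on)


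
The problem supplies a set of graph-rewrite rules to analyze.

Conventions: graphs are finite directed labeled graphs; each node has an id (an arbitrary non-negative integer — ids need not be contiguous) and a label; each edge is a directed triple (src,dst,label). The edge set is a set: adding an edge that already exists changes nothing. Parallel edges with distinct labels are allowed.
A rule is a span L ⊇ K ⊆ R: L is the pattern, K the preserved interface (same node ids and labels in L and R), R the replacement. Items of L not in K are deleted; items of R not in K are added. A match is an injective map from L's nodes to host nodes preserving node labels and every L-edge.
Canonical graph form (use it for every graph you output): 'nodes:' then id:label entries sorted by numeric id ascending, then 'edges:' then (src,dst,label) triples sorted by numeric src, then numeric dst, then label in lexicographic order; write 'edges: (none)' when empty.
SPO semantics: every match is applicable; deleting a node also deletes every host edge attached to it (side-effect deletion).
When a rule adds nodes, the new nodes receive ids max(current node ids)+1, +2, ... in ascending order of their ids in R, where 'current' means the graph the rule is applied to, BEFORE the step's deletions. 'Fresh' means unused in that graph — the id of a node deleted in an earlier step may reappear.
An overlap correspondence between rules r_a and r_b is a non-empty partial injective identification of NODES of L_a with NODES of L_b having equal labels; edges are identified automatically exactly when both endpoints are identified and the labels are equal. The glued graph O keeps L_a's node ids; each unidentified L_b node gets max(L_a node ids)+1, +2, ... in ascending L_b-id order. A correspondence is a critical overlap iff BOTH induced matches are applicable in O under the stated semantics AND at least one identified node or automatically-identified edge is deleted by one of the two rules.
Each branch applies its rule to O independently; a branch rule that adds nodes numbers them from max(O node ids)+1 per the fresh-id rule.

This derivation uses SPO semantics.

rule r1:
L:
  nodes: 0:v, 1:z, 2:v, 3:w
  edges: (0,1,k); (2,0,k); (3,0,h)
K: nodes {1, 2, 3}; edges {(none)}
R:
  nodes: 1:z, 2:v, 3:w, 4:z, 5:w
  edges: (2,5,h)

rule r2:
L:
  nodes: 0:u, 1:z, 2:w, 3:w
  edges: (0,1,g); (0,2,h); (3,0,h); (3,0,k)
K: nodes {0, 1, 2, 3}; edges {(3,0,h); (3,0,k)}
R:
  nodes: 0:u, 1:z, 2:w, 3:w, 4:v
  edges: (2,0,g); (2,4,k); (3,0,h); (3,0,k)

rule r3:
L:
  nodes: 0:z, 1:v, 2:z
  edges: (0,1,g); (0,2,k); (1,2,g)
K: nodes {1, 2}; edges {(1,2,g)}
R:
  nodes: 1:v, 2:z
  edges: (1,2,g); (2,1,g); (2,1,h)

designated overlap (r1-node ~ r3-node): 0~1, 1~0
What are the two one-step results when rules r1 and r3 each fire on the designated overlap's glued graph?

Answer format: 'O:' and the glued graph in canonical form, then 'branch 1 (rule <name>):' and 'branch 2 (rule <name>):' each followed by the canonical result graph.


O:
nodes: 0:v, 1:z, 2:v, 3:w, 4:z
edges: (0,1,k); (0,4,g); (1,0,g); (1,4,k); (2,0,k); (3,0,h)
branch 1 (rule r1):
nodes: 1:z, 2:v, 3:w, 4:z, 5:z, 6:w
edges: (1,4,k); (2,6,h)
branch 2 (rule r3):
nodes: 0:v, 2:v, 3:w, 4:z
edges: (0,4,g); (2,0,k); (3,0,h); (4,0,g); (4,0,h)


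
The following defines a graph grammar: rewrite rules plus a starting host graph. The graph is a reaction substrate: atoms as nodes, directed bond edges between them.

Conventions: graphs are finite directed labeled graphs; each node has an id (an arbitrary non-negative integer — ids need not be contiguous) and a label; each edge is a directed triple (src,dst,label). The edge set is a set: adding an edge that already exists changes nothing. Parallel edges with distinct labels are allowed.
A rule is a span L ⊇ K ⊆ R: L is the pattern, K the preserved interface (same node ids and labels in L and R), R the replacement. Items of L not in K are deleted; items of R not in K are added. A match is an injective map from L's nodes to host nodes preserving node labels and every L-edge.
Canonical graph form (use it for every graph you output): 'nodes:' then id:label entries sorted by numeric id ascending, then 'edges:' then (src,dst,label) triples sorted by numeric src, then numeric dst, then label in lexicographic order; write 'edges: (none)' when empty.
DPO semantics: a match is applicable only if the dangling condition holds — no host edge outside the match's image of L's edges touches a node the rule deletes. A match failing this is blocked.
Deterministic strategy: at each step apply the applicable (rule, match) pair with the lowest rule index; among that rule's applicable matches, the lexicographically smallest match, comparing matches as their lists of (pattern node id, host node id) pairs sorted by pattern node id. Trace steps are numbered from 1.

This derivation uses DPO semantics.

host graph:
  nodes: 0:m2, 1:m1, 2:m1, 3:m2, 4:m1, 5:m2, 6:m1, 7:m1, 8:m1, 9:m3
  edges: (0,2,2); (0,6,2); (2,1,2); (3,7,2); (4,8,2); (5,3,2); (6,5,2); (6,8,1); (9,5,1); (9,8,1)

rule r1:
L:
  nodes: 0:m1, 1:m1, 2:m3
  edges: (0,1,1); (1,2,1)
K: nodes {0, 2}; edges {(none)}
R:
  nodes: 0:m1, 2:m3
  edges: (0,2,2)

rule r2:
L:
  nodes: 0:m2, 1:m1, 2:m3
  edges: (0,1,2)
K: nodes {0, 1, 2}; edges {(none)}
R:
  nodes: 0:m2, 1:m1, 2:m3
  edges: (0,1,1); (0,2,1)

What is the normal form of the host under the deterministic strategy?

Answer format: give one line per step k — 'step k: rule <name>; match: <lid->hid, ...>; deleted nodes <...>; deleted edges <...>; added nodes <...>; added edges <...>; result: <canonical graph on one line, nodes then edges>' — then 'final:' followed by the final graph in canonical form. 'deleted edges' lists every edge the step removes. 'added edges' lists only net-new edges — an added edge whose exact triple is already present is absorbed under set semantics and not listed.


step 1: rule r2; match: 0->0, 1->2, 2->9; deleted nodes (none); deleted edges (0,2,2); added nodes (none); added edges (0,2,1); (0,9,1); result: nodes: 0:m2, 1:m1, 2:m1, 3:m2, 4:m1, 5:m2, 6:m1, 7:m1, 8:m1, 9:m3 edges: (0,2,1); (0,6,2); (0,9,1); (2,1,2); (3,7,2); (4,8,2); (5,3,2); (6,5,2); (6,8,1); (9,5,1); (9,8,1)
step 2: rule r2; match: 0->0, 1->6, 2->9; deleted nodes (none); deleted edges (0,6,2); added nodes (none); added edges (0,6,1); result: nodes: 0:m2, 1:m1, 2:m1, 3:m2, 4:m1, 5:m2, 6:m1, 7:m1, 8:m1, 9:m3 edges: (0,2,1); (0,6,1); (0,9,1); (2,1,2); (3,7,2); (4,8,2); (5,3,2); (6,5,2); (6,8,1); (9,5,1); (9,8,1)
step 3: rule r2; match: 0->3, 1->7, 2->9; deleted nodes (none); deleted edges (3,7,2); added nodes (none); added edges (3,7,1); (3,9,1); result: nodes: 0:m2, 1:m1, 2:m1, 3:m2, 4:m1, 5:m2, 6:m1, 7:m1, 8:m1, 9:m3 edges: (0,2,1); (0,6,1); (0,9,1); (2,1,2); (3,7,1); (3,9,1); (4,8,2); (5,3,2); (6,5,2); (6,8,1); (9,5,1); (9,8,1)
final:
nodes: 0:m2, 1:m1, 2:m1, 3:m2, 4:m1, 5:m2, 6:m1, 7:m1, 8:m1, 9:m3
edges: (0,2,1); (0,6,1); (0,9,1); (2,1,2); (3,7,1); (3,9,1); (4,8,2); (5,3,2); (6,5,2); (6,8,1); (9,5,1); (9,8,1)
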